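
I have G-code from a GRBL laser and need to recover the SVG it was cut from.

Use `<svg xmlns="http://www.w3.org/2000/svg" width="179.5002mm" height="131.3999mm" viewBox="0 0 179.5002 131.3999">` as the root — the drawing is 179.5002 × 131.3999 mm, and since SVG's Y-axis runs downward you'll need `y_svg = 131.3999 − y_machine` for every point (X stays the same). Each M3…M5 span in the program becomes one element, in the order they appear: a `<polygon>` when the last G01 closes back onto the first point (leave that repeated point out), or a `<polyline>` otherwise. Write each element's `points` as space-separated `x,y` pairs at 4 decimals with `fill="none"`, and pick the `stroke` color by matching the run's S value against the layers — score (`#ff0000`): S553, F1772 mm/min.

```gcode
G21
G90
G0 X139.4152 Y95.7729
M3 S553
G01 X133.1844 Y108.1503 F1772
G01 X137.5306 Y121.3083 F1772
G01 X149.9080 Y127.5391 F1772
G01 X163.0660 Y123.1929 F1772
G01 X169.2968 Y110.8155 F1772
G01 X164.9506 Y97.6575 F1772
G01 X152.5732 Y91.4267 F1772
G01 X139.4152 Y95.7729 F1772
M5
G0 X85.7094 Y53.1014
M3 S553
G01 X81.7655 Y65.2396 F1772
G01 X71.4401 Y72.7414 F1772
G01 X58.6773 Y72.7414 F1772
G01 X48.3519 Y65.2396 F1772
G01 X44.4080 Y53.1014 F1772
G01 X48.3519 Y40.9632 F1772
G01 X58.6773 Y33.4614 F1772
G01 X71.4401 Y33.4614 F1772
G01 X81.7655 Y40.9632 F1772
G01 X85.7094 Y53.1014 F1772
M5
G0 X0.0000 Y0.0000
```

<svg xmlns="http://www.w3.org/2000/svg" width="179.5002mm" height="131.3999mm" viewBox="0 0 179.5002 131.3999">
  <polygon points="139.4152,35.6270 133.1844,23.2496 137.5306,10.0916 149.9080,3.8608 163.0660,8.2070 169.2968,20.5844 164.9506,33.7424 152.5732,39.9732" fill="none" stroke="#ff0000"/>
  <polygon points="85.7094,78.2985 81.7655,66.1603 71.4401,58.6585 58.6773,58.6585 48.3519,66.1603 44.4080,78.2985 48.3519,90.4367 58.6773,97.9385 71.4401,97.9385 81.7655,90.4367" fill="none" stroke="#ff0000"/>
</svg>

Machine Y-up, SVG Y-down with viewBox height 131.3999, so y_svg = 131.3999 − y_machine; X carries over. Every run uses S553, so all elements get stroke `#ff0000` (score).

Run 1: The run returns to its start, so emit a `<polygon>` with points (Y-flipped): 139.4152,35.6270 133.1844,23.2496 137.5306,10.0916 149.9080,3.8608 163.0660,8.2070 169.2968,20.5844 164.9506,33.7424 152.5732,39.9732.

Run 2: The run returns to its start, so emit a `<polygon>` with points (Y-flipped): 85.7094,78.2985 81.7655,66.1603 71.4401,58.6585 58.6773,58.6585 48.3519,66.1603 44.4080,78.2985 48.3519,90.4367 58.6773,97.9385 71.4401,97.9385 81.7655,90.4367.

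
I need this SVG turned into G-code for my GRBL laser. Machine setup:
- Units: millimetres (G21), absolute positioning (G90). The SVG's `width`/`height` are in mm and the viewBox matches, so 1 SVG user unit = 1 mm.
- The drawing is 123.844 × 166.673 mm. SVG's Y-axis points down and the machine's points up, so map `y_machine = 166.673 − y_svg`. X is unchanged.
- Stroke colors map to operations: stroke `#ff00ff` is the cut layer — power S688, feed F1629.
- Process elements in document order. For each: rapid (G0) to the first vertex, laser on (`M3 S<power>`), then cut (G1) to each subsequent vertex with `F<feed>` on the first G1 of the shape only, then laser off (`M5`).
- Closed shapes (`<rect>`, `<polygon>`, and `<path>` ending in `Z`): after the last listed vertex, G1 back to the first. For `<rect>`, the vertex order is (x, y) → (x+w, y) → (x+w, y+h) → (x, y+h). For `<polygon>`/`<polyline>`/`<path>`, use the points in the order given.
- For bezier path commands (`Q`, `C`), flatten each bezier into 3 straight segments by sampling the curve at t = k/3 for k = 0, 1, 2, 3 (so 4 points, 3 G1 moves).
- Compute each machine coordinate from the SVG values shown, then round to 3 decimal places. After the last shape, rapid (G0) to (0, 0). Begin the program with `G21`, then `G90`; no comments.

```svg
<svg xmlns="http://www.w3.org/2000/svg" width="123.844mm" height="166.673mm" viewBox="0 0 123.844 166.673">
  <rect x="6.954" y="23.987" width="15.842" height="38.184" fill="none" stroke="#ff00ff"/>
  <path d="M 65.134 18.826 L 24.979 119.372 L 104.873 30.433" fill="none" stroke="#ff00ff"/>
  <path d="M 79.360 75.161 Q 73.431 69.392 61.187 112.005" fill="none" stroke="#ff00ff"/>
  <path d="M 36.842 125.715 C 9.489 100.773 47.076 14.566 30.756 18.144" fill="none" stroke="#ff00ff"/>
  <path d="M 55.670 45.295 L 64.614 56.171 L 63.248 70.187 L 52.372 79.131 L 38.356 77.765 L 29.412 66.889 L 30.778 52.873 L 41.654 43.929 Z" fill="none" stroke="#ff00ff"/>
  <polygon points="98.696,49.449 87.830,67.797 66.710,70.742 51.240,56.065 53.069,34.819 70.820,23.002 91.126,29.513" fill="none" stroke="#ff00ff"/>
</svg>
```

1 u = 1 mm; y_m = 166.673 − y.

[1] `<rect>` rectangle, #ff00ff→cut S688 F1629: (6.954,142.686) → (22.796,142.686) → (22.796,104.502) → (6.954,104.502) → (6.954,142.686) (closed)

[2] `<path>` open polyline, #ff00ff→cut S688 F1629: (65.134,147.847) → (24.979,47.301) → (104.873,136.240)

[3] `<path>` quadratic bezier, #ff00ff→cut S688 F1629: (79.360,91.512) → (74.706,89.982) → (68.648,77.701) → (61.187,54.668)

[4] `<path>` cubic bezier, #ff00ff→cut S688 F1629: (36.842,40.958) → (26.734,80.727) → (33.509,127.773) → (30.756,148.529)

[5] `<path>` regular polygon, #ff00ff→cut S688 F1629: (55.670,121.378) → (64.614,110.502) → (63.248,96.486) → (52.372,87.542) → (38.356,88.908) → (29.412,99.784) → (30.778,113.800) → (41.654,122.744) → (55.670,121.378) (closed)

[6] `<polygon>` regular polygon, #ff00ff→cut S688 F1629: (98.696,117.224) → (87.830,98.876) → (66.710,95.931) → (51.240,110.608) → (53.069,131.854) → (70.820,143.671) → (91.126,137.160) → (98.696,117.224) (closed)

G21
G90
G0 X6.954 Y142.686
M3 S688
G1 X22.796 Y142.686 F1629
G1 X22.796 Y104.502
G1 X6.954 Y104.502
G1 X6.954 Y142.686
M5
G0 X65.134 Y147.847
M3 S688
G1 X24.979 Y47.301 F1629
G1 X104.873 Y136.240
M5
G0 X79.360 Y91.512
M3 S688
G1 X74.706 Y89.982 F1629
G1 X68.648 Y77.701
G1 X61.187 Y54.668
M5
G0 X36.842 Y40.958
M3 S688
G1 X26.734 Y80.727 F1629
G1 X33.509 Y127.773
G1 X30.756 Y148.529
M5
G0 X55.670 Y121.378
M3 S688
G1 X64.614 Y110.502 F1629
G1 X63.248 Y96.486
G1 X52.372 Y87.542
G1 X38.356 Y88.908
G1 X29.412 Y99.784
G1 X30.778 Y113.800
G1 X41.654 Y122.744
G1 X55.670 Y121.378
M5
G0 X98.696 Y117.224
M3 S688
G1 X87.830 Y98.876 F1629
G1 X66.710 Y95.931
G1 X51.240 Y110.608
G1 X53.069 Y131.854
G1 X70.820 Y143.671
G1 X91.126 Y137.160
G1 X98.696 Y117.224
M5
G0 X0.000 Y0.000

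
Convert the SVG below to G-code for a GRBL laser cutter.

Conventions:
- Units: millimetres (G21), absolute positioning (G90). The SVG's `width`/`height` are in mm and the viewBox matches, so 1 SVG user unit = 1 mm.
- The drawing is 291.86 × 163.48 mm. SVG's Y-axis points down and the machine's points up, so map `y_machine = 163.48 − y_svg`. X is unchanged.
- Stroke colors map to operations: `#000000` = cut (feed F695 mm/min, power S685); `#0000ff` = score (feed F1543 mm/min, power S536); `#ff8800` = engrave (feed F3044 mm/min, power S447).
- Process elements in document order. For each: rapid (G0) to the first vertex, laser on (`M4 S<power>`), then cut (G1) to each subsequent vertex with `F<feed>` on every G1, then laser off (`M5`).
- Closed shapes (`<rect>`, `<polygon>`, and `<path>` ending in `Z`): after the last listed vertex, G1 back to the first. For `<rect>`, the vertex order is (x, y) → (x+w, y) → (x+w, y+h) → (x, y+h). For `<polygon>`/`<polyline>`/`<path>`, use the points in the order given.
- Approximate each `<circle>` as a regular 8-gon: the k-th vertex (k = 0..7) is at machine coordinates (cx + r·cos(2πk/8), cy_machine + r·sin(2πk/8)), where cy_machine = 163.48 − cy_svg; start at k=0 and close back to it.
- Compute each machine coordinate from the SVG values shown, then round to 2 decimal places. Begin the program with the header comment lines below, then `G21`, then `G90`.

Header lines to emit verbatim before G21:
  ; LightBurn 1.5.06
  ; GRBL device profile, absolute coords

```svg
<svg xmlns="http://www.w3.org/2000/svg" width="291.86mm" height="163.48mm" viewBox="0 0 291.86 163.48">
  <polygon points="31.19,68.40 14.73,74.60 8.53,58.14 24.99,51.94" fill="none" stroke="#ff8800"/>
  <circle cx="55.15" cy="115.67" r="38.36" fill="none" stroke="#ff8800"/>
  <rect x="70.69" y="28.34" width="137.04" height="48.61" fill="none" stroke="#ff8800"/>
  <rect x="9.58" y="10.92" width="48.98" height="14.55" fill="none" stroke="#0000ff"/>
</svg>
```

Since the viewBox matches the mm dimensions, user units are millimetres directly. The only transform is the Y-flip y_m = 163.48 − y_svg.

Shape 1 is a regular polygon drawn with `<polygon>`. Its stroke #ff8800 means engrave at S447, F3044. After flipping Y the toolpath is (31.19,95.08) → (14.73,88.88) → (8.53,105.34) → (24.99,111.54) → (31.19,95.08), returning to the start.

Shape 2 is a circle drawn with `<circle>`. Its stroke #ff8800 means engrave at S447, F3044. After flipping Y the toolpath is (93.51,47.81) → (82.27,74.93) → (55.15,86.17) → (28.03,74.93) → (16.79,47.81) → (28.03,20.69) → (55.15,9.45) → (82.27,20.69) → (93.51,47.81), returning to the start.

Shape 3 is a rectangle drawn with `<rect>`. Its stroke #ff8800 means engrave at S447, F3044. After flipping Y the toolpath is (70.69,135.14) → (207.73,135.14) → (207.73,86.53) → (70.69,86.53) → (70.69,135.14), returning to the start.

Shape 4 is a rectangle drawn with `<rect>`. Its stroke #0000ff means score at S536, F1543. After flipping Y the toolpath is (9.58,152.56) → (58.56,152.56) → (58.56,138.01) → (9.58,138.01) → (9.58,152.56), returning to the start.

; LightBurn 1.5.06
; GRBL device profile, absolute coords
G21
G90
G0 X31.19 Y95.08
M4 S447
G1 X14.73 Y88.88 F3044
G1 X8.53 Y105.34 F3044
G1 X24.99 Y111.54 F3044
G1 X31.19 Y95.08 F3044
M5
G0 X93.51 Y47.81
M4 S447
G1 X82.27 Y74.93 F3044
G1 X55.15 Y86.17 F3044
G1 X28.03 Y74.93 F3044
G1 X16.79 Y47.81 F3044
G1 X28.03 Y20.69 F3044
G1 X55.15 Y9.45 F3044
G1 X82.27 Y20.69 F3044
G1 X93.51 Y47.81 F3044
M5
G0 X70.69 Y135.14
M4 S447
G1 X207.73 Y135.14 F3044
G1 X207.73 Y86.53 F3044
G1 X70.69 Y86.53 F3044
G1 X70.69 Y135.14 F3044
M5
G0 X9.58 Y152.56
M4 S536
G1 X58.56 Y152.56 F1543
G1 X58.56 Y138.01 F1543
G1 X9.58 Y138.01 F1543
G1 X9.58 Y152.56 F1543
M5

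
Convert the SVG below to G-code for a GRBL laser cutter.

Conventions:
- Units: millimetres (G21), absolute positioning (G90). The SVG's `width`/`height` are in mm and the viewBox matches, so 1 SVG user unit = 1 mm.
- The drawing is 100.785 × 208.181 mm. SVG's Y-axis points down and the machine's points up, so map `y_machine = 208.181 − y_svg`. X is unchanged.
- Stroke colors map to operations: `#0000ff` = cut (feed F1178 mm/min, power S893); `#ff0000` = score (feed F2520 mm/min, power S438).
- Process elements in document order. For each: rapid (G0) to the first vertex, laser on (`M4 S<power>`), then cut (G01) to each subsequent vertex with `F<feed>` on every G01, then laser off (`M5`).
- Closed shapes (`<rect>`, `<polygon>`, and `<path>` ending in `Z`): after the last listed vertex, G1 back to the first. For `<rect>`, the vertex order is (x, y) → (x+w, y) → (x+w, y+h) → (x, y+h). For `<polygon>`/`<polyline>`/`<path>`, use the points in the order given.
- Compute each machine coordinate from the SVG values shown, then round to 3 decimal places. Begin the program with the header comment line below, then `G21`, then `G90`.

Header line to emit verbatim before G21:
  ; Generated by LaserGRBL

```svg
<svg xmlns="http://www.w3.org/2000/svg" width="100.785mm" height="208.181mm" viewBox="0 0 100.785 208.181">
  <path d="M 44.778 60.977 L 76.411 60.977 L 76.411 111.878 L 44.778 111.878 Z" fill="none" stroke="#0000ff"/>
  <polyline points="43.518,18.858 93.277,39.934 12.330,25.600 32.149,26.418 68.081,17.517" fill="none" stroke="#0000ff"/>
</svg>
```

; Generated by LaserGRBL
G21
G90
G0 X44.778 Y147.204
M4 S893
G01 X76.411 Y147.204 F1178
G01 X76.411 Y96.303 F1178
G01 X44.778 Y96.303 F1178
G01 X44.778 Y147.204 F1178
M5
G0 X43.518 Y189.323
M4 S893
G01 X93.277 Y168.247 F1178
G01 X12.330 Y182.581 F1178
G01 X32.149 Y181.763 F1178
G01 X68.081 Y190.664 F1178
M5

1 u = 1 mm; y_m = 208.181 − y.

[1] `<path>` rectangle, #0000ff→cut S893 F1178: (44.778,147.204) → (76.411,147.204) → (76.411,96.303) → (44.778,96.303) → (44.778,147.204) (closed)

[2] `<polyline>` open polyline, #0000ff→cut S893 F1178: (43.518,189.323) → (93.277,168.247) → (12.330,182.581) → (32.149,181.763) → (68.081,190.664)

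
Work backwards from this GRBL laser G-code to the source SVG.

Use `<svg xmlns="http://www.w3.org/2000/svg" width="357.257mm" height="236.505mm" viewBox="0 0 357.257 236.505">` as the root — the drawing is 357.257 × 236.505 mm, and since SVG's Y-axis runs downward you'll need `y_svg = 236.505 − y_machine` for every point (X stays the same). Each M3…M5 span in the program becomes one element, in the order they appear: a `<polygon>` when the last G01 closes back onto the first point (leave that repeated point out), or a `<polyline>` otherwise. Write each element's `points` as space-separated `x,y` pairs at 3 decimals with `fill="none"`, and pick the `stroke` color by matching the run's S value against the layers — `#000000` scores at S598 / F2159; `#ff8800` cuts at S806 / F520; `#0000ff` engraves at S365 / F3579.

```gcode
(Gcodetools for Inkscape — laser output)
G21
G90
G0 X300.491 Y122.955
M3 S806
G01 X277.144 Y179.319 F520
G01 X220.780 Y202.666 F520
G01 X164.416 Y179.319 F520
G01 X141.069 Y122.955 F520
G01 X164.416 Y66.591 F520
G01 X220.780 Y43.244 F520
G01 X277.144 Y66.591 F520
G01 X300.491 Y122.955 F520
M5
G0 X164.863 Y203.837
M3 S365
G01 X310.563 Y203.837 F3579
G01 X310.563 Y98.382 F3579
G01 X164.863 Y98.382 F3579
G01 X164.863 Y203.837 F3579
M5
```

<svg xmlns="http://www.w3.org/2000/svg" width="357.257mm" height="236.505mm" viewBox="0 0 357.257 236.505">
  <polygon points="300.491,113.550 277.144,57.186 220.780,33.839 164.416,57.186 141.069,113.550 164.416,169.914 220.780,193.261 277.144,169.914" fill="none" stroke="#ff8800"/>
  <polygon points="164.863,32.668 310.563,32.668 310.563,138.123 164.863,138.123" fill="none" stroke="#0000ff"/>
</svg>

y_svg = 236.505 − y_m.

[1] S806→`#ff8800` (cut); closed run; points: 300.491,113.550 277.144,57.186 220.780,33.839 164.416,57.186 141.069,113.550 164.416,169.914 220.780,193.261 277.144,169.914

[2] S365→`#0000ff` (engrave); closed run; points: 164.863,32.668 310.563,32.668 310.563,138.123 164.863,138.123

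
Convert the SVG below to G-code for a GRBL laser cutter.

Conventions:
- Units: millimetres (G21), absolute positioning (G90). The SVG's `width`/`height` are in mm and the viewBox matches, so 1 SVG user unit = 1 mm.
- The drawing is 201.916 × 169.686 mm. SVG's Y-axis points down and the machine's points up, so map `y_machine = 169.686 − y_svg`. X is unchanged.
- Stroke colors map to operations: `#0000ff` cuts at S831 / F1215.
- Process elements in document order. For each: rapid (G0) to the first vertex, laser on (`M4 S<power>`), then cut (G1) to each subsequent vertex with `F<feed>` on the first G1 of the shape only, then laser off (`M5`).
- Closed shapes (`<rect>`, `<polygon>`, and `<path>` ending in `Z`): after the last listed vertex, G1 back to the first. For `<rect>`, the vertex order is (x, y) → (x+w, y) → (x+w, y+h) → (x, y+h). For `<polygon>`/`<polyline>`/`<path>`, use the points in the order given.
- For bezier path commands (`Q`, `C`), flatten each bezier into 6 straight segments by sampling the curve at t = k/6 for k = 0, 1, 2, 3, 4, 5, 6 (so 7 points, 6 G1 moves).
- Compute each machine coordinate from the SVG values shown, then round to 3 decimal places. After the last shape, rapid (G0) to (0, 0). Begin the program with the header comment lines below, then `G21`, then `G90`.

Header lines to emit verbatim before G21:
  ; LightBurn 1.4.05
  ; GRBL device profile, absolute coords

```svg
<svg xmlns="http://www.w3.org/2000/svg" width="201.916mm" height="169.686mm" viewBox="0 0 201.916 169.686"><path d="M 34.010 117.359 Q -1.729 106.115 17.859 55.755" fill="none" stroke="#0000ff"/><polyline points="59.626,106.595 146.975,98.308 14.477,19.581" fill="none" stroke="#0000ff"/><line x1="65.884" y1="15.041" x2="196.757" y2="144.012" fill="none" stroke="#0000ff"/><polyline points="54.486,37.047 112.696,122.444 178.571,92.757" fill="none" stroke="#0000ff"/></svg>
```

; LightBurn 1.4.05
; GRBL device profile, absolute coords
G21
G90
G0 X34.010 Y52.327
M4 S831
G1 X23.634 Y57.162 F1215
G1 X16.331 Y64.169
G1 X12.103 Y73.350
G1 X10.948 Y84.704
G1 X12.867 Y98.231
G1 X17.859 Y113.931
M5
G0 X59.626 Y63.091
M4 S831
G1 X146.975 Y71.378 F1215
G1 X14.477 Y150.105
M5
G0 X65.884 Y154.645
M4 S831
G1 X196.757 Y25.674 F1215
M5
G0 X54.486 Y132.639
M4 S831
G1 X112.696 Y47.242 F1215
G1 X178.571 Y76.929
M5
G0 X0.000 Y0.000

Since the viewBox matches the mm dimensions, user units are millimetres directly. The only transform is the Y-flip y_m = 169.686 − y_svg.

Shape 1 is a quadratic bezier drawn with `<path>`. Its stroke #0000ff means cut at S831, F1215. After flipping Y the toolpath is (34.010,52.327) → (23.634,57.162) → (16.331,64.169) → (12.103,73.350) → (10.948,84.704) → (12.867,98.231) → (17.859,113.931).

Shape 2 is a open polyline drawn with `<polyline>`. Its stroke #0000ff means cut at S831, F1215. After flipping Y the toolpath is (59.626,63.091) → (146.975,71.378) → (14.477,150.105).

Shape 3 is a line segment drawn with `<line>`. Its stroke #0000ff means cut at S831, F1215. After flipping Y the toolpath is (65.884,154.645) → (196.757,25.674).

Shape 4 is a open polyline drawn with `<polyline>`. Its stroke #0000ff means cut at S831, F1215. After flipping Y the toolpath is (54.486,132.639) → (112.696,47.242) → (178.571,76.929).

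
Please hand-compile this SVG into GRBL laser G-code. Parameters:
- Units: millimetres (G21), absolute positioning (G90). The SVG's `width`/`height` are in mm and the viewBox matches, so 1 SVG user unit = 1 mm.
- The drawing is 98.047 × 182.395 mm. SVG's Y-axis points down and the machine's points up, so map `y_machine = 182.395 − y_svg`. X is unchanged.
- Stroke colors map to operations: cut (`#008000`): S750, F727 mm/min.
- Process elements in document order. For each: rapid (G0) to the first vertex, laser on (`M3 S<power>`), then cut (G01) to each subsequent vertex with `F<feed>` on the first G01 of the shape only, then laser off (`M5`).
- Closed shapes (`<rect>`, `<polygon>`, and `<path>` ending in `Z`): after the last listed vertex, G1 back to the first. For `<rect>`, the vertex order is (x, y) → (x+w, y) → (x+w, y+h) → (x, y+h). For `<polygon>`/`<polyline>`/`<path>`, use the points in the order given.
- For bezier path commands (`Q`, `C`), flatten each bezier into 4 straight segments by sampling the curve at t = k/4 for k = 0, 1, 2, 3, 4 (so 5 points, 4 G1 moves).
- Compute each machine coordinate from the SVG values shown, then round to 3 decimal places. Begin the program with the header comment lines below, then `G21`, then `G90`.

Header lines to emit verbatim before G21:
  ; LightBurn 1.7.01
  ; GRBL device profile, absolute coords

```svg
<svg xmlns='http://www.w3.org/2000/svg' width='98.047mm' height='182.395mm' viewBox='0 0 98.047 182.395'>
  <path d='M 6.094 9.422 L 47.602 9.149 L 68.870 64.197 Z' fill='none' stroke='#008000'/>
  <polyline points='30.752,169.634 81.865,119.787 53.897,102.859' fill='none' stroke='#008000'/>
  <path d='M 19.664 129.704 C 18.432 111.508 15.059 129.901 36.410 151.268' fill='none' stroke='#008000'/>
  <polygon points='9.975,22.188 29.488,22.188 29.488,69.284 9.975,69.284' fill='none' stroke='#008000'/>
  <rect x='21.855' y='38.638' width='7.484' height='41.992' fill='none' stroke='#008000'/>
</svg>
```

viewBox `0 0 98.047 182.395` with mm width/height → 1 unit = 1 mm. Flip: y_m = 182.395 − y_svg.

**Shape 1** — `<path>` closed polygon, stroke `#008000` → cut (S750, F727). Machine vertices: (6.094,172.973) → (47.602,173.246) → (68.870,118.198) → (6.094,172.973). Closed: final G1 returns to the first vertex.

**Shape 2** — `<polyline>` open polyline, stroke `#008000` → cut (S750, F727). Machine vertices: (30.752,12.761) → (81.865,62.608) → (53.897,79.536). Open path.

**Shape 3** — `<path>` cubic bezier, stroke `#008000` → cut (S750, F727). Control points (SVG): P0=(19.664,129.704), P1=(18.432,111.508), P2=(15.059,129.901), P3=(36.410,151.268); sampled at t=k/4. Machine vertices: (19.664,52.691) → (18.758,60.003) → (19.568,56.745) → (24.613,46.069) → (36.410,31.127). Open path.

**Shape 4** — `<polygon>` rectangle, stroke `#008000` → cut (S750, F727). Machine vertices: (9.975,160.207) → (29.488,160.207) → (29.488,113.111) → (9.975,113.111) → (9.975,160.207). Closed: final G1 returns to the first vertex.

**Shape 5** — `<rect>` rectangle, stroke `#008000` → cut (S750, F727). Machine vertices: (21.855,143.757) → (29.339,143.757) → (29.339,101.765) → (21.855,101.765) → (21.855,143.757). Closed: final G1 returns to the first vertex.

; LightBurn 1.7.01
; GRBL device profile, absolute coords
G21
G90
G0 X6.094 Y172.973
M3 S750
G01 X47.602 Y173.246 F727
G01 X68.870 Y118.198
G01 X6.094 Y172.973
M5
G0 X30.752 Y12.761
M3 S750
G01 X81.865 Y62.608 F727
G01 X53.897 Y79.536
M5
G0 X19.664 Y52.691
M3 S750
G01 X18.758 Y60.003 F727
G01 X19.568 Y56.745
G01 X24.613 Y46.069
G01 X36.410 Y31.127
M5
G0 X9.975 Y160.207
M3 S750
G01 X29.488 Y160.207 F727
G01 X29.488 Y113.111
G01 X9.975 Y113.111
G01 X9.975 Y160.207
M5
G0 X21.855 Y143.757
M3 S750
G01 X29.339 Y143.757 F727
G01 X29.339 Y101.765
G01 X21.855 Y101.765
G01 X21.855 Y143.757
M5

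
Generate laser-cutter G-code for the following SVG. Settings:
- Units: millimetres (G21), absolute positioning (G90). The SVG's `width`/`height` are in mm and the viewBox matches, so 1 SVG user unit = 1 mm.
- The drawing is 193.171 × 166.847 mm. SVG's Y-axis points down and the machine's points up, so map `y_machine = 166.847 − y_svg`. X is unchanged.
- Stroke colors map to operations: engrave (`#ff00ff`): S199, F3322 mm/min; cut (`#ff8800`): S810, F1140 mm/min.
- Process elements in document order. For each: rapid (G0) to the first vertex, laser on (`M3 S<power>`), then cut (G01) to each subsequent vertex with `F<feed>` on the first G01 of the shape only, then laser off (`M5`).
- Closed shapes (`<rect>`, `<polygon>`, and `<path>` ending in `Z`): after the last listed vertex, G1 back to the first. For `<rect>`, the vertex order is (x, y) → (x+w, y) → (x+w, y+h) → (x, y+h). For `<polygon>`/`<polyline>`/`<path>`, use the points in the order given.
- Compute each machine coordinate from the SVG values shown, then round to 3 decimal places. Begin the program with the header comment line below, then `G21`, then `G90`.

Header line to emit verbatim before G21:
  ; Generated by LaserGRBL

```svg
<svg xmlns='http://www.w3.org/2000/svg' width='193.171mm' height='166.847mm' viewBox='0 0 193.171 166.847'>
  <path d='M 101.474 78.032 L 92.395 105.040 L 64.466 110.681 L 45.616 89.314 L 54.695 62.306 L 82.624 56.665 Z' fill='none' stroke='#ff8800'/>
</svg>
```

1 u = 1 mm; y_m = 166.847 − y.

[1] `<path>` regular polygon, #ff8800→cut S810 F1140: (101.474,88.815) → (92.395,61.807) → (64.466,56.166) → (45.616,77.533) → (54.695,104.541) → (82.624,110.182) → (101.474,88.815) (closed)

; Generated by LaserGRBL
G21
G90
G0 X101.474 Y88.815
M3 S810
G01 X92.395 Y61.807 F1140
G01 X64.466 Y56.166
G01 X45.616 Y77.533
G01 X54.695 Y104.541
G01 X82.624 Y110.182
G01 X101.474 Y88.815
M5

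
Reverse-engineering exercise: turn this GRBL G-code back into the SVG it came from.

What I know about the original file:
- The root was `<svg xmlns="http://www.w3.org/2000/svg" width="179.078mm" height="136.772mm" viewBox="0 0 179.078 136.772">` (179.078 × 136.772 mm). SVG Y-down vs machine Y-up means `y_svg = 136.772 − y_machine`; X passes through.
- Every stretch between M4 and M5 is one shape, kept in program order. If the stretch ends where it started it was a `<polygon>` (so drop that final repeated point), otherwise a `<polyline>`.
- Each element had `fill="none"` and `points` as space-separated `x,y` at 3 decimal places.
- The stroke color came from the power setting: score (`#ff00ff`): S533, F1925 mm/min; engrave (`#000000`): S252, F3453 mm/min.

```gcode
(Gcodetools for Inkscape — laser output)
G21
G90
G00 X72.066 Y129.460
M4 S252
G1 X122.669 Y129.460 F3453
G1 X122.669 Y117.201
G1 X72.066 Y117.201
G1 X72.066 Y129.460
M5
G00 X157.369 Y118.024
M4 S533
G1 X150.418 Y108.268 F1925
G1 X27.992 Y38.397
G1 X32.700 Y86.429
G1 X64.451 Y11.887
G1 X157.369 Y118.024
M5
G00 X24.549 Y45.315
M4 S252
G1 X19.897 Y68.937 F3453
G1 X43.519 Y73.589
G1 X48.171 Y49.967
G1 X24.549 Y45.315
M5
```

Each laser-on run becomes one SVG element. Flip Y back into SVG space with y_svg = 136.772 − y_machine.

Run 1: S252 ⇒ engrave layer `#000000`. The run returns to its start, so emit a `<polygon>` with points (Y-flipped): 72.066,7.312 122.669,7.312 122.669,19.571 72.066,19.571.

Run 2: the run's S533 means `#ff00ff` (score). The run returns to its start, so emit a `<polygon>` with points (Y-flipped): 157.369,18.748 150.418,28.504 27.992,98.375 32.700,50.343 64.451,124.885.

Run 3: power S252 maps to stroke `#000000` (engrave). The run returns to its start, so emit a `<polygon>` with points (Y-flipped): 24.549,91.457 19.897,67.835 43.519,63.183 48.171,86.805.

<svg xmlns="http://www.w3.org/2000/svg" width="179.078mm" height="136.772mm" viewBox="0 0 179.078 136.772">
  <polygon points="72.066,7.312 122.669,7.312 122.669,19.571 72.066,19.571" fill="none" stroke="#000000"/>
  <polygon points="157.369,18.748 150.418,28.504 27.992,98.375 32.700,50.343 64.451,124.885" fill="none" stroke="#ff00ff"/>
  <polygon points="24.549,91.457 19.897,67.835 43.519,63.183 48.171,86.805" fill="none" stroke="#000000"/>
</svg>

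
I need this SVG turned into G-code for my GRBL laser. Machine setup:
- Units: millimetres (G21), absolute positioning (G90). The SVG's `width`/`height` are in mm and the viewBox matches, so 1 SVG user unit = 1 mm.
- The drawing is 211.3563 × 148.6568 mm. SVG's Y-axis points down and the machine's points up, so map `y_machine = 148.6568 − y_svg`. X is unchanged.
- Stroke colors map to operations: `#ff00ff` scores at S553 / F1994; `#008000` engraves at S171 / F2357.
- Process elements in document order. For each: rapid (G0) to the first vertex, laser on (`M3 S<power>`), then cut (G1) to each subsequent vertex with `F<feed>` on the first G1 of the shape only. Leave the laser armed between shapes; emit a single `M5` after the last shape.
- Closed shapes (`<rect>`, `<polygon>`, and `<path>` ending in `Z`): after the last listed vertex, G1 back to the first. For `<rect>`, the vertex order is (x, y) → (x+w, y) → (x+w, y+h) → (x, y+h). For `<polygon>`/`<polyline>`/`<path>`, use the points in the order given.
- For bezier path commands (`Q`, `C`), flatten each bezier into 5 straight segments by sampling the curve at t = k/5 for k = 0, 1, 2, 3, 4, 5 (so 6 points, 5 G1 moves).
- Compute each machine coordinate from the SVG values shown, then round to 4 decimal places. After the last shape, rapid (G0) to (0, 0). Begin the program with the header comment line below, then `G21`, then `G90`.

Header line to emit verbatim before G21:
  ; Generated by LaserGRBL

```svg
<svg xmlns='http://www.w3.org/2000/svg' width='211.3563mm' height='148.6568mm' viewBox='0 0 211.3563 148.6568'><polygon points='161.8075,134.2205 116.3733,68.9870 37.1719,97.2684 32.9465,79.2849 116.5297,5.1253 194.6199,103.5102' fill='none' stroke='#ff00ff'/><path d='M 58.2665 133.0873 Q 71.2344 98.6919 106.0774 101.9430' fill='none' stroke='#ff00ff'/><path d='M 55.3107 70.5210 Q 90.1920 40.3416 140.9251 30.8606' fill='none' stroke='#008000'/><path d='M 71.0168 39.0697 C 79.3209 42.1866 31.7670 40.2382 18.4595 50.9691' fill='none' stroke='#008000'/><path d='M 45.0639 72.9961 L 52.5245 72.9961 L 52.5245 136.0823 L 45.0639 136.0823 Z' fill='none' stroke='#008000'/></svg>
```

1 u = 1 mm; y_m = 148.6568 − y.

[1] `<polygon>` closed polygon, #ff00ff→score S553 F1994: (161.8075,14.4363) → (116.3733,79.6698) → (37.1719,51.3884) → (32.9465,69.3719) → (116.5297,143.5315) → (194.6199,45.1466) → (161.8075,14.4363) (closed)

[2] `<path>` quadratic bezier, #ff00ff→score S553 F1994: (58.2665,15.5695) → (64.3287,27.8218) → (72.1408,37.0624) → (81.7030,43.2912) → (93.0152,46.5084) → (106.0774,46.7138)

[3] `<path>` quadratic bezier, #008000→engrave S171 F2357: (55.3107,78.1358) → (69.8973,89.3796) → (85.7520,98.9676) → (102.8749,106.8997) → (121.2659,113.1759) → (140.9251,117.7962)

[4] `<path>` cubic bezier, #008000→engrave S171 F2357: (71.0168,109.5871) → (70.0171,108.1828) → (59.9366,107.1425) → (45.1001,105.6144) → (29.8327,102.7467) → (18.4595,97.6877)

[5] `<path>` rectangle, #008000→engrave S171 F2357: (45.0639,75.6607) → (52.5245,75.6607) → (52.5245,12.5745) → (45.0639,12.5745) → (45.0639,75.6607) (closed)

; Generated by LaserGRBL
G21
G90
G0 X161.8075 Y14.4363
M3 S553
G1 X116.3733 Y79.6698 F1994
G1 X37.1719 Y51.3884
G1 X32.9465 Y69.3719
G1 X116.5297 Y143.5315
G1 X194.6199 Y45.1466
G1 X161.8075 Y14.4363
G0 X58.2665 Y15.5695
M3 S553
G1 X64.3287 Y27.8218 F1994
G1 X72.1408 Y37.0624
G1 X81.7030 Y43.2912
G1 X93.0152 Y46.5084
G1 X106.0774 Y46.7138
G0 X55.3107 Y78.1358
M3 S171
G1 X69.8973 Y89.3796 F2357
G1 X85.7520 Y98.9676
G1 X102.8749 Y106.8997
G1 X121.2659 Y113.1759
G1 X140.9251 Y117.7962
G0 X71.0168 Y109.5871
M3 S171
G1 X70.0171 Y108.1828 F2357
G1 X59.9366 Y107.1425
G1 X45.1001 Y105.6144
G1 X29.8327 Y102.7467
G1 X18.4595 Y97.6877
G0 X45.0639 Y75.6607
M3 S171
G1 X52.5245 Y75.6607 F2357
G1 X52.5245 Y12.5745
G1 X45.0639 Y12.5745
G1 X45.0639 Y75.6607
M5
G0 X0.0000 Y0.0000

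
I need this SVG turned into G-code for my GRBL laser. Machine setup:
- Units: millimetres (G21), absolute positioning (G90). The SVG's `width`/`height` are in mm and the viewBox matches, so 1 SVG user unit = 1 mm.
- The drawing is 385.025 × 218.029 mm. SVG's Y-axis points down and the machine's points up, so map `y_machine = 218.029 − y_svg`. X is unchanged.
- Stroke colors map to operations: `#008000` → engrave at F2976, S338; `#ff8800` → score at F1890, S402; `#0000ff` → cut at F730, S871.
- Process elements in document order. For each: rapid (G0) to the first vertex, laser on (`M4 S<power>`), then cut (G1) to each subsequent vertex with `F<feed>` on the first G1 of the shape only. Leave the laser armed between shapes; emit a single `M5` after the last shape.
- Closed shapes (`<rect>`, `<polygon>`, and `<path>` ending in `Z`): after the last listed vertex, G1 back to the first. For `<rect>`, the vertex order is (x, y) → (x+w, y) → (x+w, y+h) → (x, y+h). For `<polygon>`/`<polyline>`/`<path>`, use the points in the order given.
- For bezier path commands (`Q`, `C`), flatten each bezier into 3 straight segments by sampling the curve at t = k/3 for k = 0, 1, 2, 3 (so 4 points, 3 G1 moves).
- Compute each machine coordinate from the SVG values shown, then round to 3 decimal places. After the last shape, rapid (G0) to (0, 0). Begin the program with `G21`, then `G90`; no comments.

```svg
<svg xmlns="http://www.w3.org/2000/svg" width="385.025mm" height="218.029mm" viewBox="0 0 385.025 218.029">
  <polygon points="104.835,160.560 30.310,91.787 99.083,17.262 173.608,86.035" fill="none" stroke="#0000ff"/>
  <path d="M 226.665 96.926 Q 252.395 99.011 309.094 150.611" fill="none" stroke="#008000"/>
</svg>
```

viewBox `0 0 385.025 218.029` with mm width/height → 1 unit = 1 mm. Flip: y_m = 218.029 − y_svg.

**Shape 1** — `<polygon>` regular polygon, stroke `#0000ff` → cut (S871, F730). Machine vertices: (104.835,57.469) → (30.310,126.242) → (99.083,200.767) → (173.608,131.994) → (104.835,57.469). Closed: final G1 returns to the first vertex.

**Shape 2** — `<path>` quadratic bezier, stroke `#008000` → engrave (S338, F2976). Control points (SVG): P0=(226.665,96.926), P1=(252.395,99.011), P2=(309.094,150.611); sampled at t=k/3. Machine vertices: (226.665,121.103) → (247.259,114.211) → (274.736,96.316) → (309.094,67.418). Open path.

G21
G90
G0 X104.835 Y57.469
M4 S871
G1 X30.310 Y126.242 F730
G1 X99.083 Y200.767
G1 X173.608 Y131.994
G1 X104.835 Y57.469
G0 X226.665 Y121.103
M4 S338
G1 X247.259 Y114.211 F2976
G1 X274.736 Y96.316
G1 X309.094 Y67.418
M5
G0 X0.000 Y0.000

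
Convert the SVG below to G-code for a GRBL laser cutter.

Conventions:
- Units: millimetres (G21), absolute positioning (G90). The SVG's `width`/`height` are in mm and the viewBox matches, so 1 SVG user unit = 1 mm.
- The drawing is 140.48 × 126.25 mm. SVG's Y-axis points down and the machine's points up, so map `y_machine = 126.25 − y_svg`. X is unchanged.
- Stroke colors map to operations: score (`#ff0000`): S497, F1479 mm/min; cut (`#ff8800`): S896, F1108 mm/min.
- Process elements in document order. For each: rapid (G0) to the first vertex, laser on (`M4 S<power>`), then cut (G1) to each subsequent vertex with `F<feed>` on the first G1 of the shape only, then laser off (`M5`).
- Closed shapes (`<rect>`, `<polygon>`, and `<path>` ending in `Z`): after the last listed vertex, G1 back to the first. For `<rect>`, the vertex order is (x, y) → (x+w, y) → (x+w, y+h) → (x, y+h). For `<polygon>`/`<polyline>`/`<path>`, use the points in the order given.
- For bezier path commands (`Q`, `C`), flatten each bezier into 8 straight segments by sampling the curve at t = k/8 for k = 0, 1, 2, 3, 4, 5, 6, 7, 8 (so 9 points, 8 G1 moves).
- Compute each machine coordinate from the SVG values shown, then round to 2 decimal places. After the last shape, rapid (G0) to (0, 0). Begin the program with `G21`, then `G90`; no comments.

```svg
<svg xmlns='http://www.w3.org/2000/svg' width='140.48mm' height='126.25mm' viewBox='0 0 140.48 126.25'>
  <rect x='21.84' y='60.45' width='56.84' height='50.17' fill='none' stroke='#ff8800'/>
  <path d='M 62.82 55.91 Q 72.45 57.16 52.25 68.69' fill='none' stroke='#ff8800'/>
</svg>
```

1 u = 1 mm; y_m = 126.25 − y.

[1] `<rect>` rectangle, #ff8800→cut S896 F1108: (21.84,65.80) → (78.68,65.80) → (78.68,15.63) → (21.84,15.63) → (21.84,65.80) (closed)

[2] `<path>` quadratic bezier, #ff8800→cut S896 F1108: (62.82,70.34) → (64.76,69.87) → (65.77,69.07) → (65.85,67.96) → (64.99,66.52) → (63.21,64.76) → (60.49,62.68) → (56.83,60.28) → (52.25,57.56)

G21
G90
G0 X21.84 Y65.80
M4 S896
G1 X78.68 Y65.80 F1108
G1 X78.68 Y15.63
G1 X21.84 Y15.63
G1 X21.84 Y65.80
M5
G0 X62.82 Y70.34
M4 S896
G1 X64.76 Y69.87 F1108
G1 X65.77 Y69.07
G1 X65.85 Y67.96
G1 X64.99 Y66.52
G1 X63.21 Y64.76
G1 X60.49 Y62.68
G1 X56.83 Y60.28
G1 X52.25 Y57.56
M5
G0 X0.00 Y0.00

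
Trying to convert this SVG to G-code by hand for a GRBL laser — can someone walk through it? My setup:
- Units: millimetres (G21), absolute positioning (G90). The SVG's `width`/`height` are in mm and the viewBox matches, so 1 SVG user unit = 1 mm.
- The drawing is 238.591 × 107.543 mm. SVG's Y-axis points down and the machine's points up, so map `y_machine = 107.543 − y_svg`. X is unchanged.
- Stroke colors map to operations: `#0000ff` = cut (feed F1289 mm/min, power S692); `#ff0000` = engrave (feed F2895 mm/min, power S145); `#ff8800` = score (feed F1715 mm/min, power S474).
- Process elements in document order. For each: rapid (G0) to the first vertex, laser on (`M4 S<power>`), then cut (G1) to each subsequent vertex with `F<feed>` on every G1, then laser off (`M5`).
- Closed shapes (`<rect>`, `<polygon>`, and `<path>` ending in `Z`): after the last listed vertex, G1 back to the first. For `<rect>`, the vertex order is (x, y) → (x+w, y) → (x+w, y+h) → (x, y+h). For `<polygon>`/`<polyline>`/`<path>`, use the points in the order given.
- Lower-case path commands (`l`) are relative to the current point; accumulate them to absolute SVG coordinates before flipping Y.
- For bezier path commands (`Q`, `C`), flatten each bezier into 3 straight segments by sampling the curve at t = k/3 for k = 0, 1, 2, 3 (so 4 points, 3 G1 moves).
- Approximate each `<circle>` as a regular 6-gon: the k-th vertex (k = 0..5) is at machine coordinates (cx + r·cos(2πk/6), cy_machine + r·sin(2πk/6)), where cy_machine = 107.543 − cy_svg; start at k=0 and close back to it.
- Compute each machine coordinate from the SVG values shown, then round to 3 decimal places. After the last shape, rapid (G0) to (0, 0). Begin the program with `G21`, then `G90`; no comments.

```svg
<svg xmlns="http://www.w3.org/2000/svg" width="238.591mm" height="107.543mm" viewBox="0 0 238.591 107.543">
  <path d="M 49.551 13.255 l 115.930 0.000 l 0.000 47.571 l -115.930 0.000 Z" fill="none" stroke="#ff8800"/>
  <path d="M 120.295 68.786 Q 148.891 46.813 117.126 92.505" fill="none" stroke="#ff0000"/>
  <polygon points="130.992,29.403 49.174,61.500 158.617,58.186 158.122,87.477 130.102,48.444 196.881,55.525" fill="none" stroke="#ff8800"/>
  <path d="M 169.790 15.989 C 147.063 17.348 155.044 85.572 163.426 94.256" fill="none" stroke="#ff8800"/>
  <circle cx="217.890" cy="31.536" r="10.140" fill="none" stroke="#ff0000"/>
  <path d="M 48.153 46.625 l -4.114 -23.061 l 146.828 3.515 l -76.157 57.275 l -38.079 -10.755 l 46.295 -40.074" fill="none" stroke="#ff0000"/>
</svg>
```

Since the viewBox matches the mm dimensions, user units are millimetres directly. The only transform is the Y-flip y_m = 107.543 − y_svg.

Shape 1 is a rectangle drawn with `<path>`. Its stroke #ff8800 means score at S474, F1715. After flipping Y the toolpath is (49.551,94.288) → (165.481,94.288) → (165.481,46.717) → (49.551,46.717) → (49.551,94.288), returning to the start.

Shape 2 is a quadratic bezier drawn with `<path>`. Its stroke #ff0000 means engrave at S145, F2895. After flipping Y the toolpath is (120.295,38.757) → (132.652,45.887) → (131.596,37.981) → (117.126,15.038).

Shape 3 is a closed polygon drawn with `<polygon>`. Its stroke #ff8800 means score at S474, F1715. After flipping Y the toolpath is (130.992,78.140) → (49.174,46.043) → (158.617,49.357) → (158.122,20.066) → (130.102,59.099) → (196.881,52.018) → (130.992,78.140), returning to the start.

Shape 4 is a cubic bezier drawn with `<path>`. Its stroke #ff8800 means score at S474, F1715. After flipping Y the toolpath is (169.790,91.554) → (156.177,72.588) → (156.300,37.136) → (163.426,13.287).

Shape 5 is a circle drawn with `<circle>`. Its stroke #ff0000 means engrave at S145, F2895. After flipping Y the toolpath is (228.030,76.007) → (222.960,84.788) → (212.820,84.788) → (207.750,76.007) → (212.820,67.226) → (222.960,67.226) → (228.030,76.007), returning to the start.

Shape 6 is a open polyline drawn with `<path>`. Its stroke #ff0000 means engrave at S145, F2895. After flipping Y the toolpath is (48.153,60.918) → (44.039,83.979) → (190.867,80.464) → (114.710,23.189) → (76.631,33.944) → (122.926,74.018).

G21
G90
G0 X49.551 Y94.288
M4 S474
G1 X165.481 Y94.288 F1715
G1 X165.481 Y46.717 F1715
G1 X49.551 Y46.717 F1715
G1 X49.551 Y94.288 F1715
M5
G0 X120.295 Y38.757
M4 S145
G1 X132.652 Y45.887 F2895
G1 X131.596 Y37.981 F2895
G1 X117.126 Y15.038 F2895
M5
G0 X130.992 Y78.140
M4 S474
G1 X49.174 Y46.043 F1715
G1 X158.617 Y49.357 F1715
G1 X158.122 Y20.066 F1715
G1 X130.102 Y59.099 F1715
G1 X196.881 Y52.018 F1715
G1 X130.992 Y78.140 F1715
M5
G0 X169.790 Y91.554
M4 S474
G1 X156.177 Y72.588 F1715
G1 X156.300 Y37.136 F1715
G1 X163.426 Y13.287 F1715
M5
G0 X228.030 Y76.007
M4 S145
G1 X222.960 Y84.788 F2895
G1 X212.820 Y84.788 F2895
G1 X207.750 Y76.007 F2895
G1 X212.820 Y67.226 F2895
G1 X222.960 Y67.226 F2895
G1 X228.030 Y76.007 F2895
M5
G0 X48.153 Y60.918
M4 S145
G1 X44.039 Y83.979 F2895
G1 X190.867 Y80.464 F2895
G1 X114.710 Y23.189 F2895
G1 X76.631 Y33.944 F2895
G1 X122.926 Y74.018 F2895
M5
G0 X0.000 Y0.000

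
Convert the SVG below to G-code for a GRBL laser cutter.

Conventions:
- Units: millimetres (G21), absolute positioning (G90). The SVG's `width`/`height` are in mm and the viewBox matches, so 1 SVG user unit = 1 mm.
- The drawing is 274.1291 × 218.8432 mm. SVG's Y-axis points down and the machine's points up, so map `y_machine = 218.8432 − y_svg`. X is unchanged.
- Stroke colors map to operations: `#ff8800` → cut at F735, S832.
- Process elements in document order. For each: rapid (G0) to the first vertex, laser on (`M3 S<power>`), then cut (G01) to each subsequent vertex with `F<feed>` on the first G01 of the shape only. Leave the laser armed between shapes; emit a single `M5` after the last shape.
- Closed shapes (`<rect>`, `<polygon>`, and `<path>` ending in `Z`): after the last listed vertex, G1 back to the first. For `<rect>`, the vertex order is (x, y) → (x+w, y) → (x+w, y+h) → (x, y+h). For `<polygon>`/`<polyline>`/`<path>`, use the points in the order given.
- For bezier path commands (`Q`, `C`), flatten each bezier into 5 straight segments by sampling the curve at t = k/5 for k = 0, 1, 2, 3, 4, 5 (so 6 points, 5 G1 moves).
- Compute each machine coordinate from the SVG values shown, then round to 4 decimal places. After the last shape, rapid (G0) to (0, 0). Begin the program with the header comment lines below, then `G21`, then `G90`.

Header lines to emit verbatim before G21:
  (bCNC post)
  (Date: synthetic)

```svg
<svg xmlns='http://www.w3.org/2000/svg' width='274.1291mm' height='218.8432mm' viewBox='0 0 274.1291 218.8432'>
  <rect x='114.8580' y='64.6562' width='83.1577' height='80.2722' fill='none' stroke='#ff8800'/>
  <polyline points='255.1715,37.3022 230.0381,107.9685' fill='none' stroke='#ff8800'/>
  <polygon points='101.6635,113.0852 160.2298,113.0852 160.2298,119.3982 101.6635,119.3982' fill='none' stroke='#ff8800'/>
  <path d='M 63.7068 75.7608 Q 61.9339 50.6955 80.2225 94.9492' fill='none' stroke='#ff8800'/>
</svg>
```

(bCNC post)
(Date: synthetic)
G21
G90
G0 X114.8580 Y154.1870
M3 S832
G01 X198.0157 Y154.1870 F735
G01 X198.0157 Y73.9148
G01 X114.8580 Y73.9148
G01 X114.8580 Y154.1870
G0 X255.1715 Y181.5410
M3 S832
G01 X230.0381 Y110.8747 F735
G0 X101.6635 Y105.7580
M3 S832
G01 X160.2298 Y105.7580 F735
G01 X160.2298 Y99.4450
G01 X101.6635 Y99.4450
G01 X101.6635 Y105.7580
G0 X63.7068 Y143.0824
M3 S832
G01 X63.8001 Y150.3358 F735
G01 X65.4983 Y152.0436
G01 X68.8015 Y148.2059
G01 X73.7095 Y138.8227
G01 X80.2225 Y123.8940
M5
G0 X0.0000 Y0.0000

Since the viewBox matches the mm dimensions, user units are millimetres directly. The only transform is the Y-flip y_m = 218.8432 − y_svg.

Shape 1 is a rectangle drawn with `<rect>`. Its stroke #ff8800 means cut at S832, F735. After flipping Y the toolpath is (114.8580,154.1870) → (198.0157,154.1870) → (198.0157,73.9148) → (114.8580,73.9148) → (114.8580,154.1870), returning to the start.

Shape 2 is a line segment drawn with `<polyline>`. Its stroke #ff8800 means cut at S832, F735. After flipping Y the toolpath is (255.1715,181.5410) → (230.0381,110.8747).

Shape 3 is a rectangle drawn with `<polygon>`. Its stroke #ff8800 means cut at S832, F735. After flipping Y the toolpath is (101.6635,105.7580) → (160.2298,105.7580) → (160.2298,99.4450) → (101.6635,99.4450) → (101.6635,105.7580), returning to the start.

Shape 4 is a quadratic bezier drawn with `<path>`. Its stroke #ff8800 means cut at S832, F735. After flipping Y the toolpath is (63.7068,143.0824) → (63.8001,150.3358) → (65.4983,152.0436) → (68.8015,148.2059) → (73.7095,138.8227) → (80.2225,123.8940).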